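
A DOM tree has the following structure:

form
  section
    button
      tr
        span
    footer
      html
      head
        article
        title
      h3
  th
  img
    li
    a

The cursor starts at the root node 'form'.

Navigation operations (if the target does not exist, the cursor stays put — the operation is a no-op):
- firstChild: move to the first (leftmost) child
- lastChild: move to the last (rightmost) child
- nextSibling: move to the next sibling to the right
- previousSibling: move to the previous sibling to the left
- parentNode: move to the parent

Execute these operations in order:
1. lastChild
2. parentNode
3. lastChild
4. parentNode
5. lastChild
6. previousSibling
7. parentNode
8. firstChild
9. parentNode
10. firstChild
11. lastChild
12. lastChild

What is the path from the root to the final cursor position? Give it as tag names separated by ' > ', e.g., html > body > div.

Answer: form > section > footer > h3

Derivation:
After 1 (lastChild): img
After 2 (parentNode): form
After 3 (lastChild): img
After 4 (parentNode): form
After 5 (lastChild): img
After 6 (previousSibling): th
After 7 (parentNode): form
After 8 (firstChild): section
After 9 (parentNode): form
After 10 (firstChild): section
After 11 (lastChild): footer
After 12 (lastChild): h3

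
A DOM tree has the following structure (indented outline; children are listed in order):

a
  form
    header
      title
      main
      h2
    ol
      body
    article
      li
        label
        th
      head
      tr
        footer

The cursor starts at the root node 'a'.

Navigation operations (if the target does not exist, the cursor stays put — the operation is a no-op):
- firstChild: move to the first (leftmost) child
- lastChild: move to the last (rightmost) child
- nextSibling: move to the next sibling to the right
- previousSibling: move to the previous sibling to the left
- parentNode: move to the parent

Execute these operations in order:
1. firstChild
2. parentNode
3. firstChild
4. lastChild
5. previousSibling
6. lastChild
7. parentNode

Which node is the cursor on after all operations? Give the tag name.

Answer: ol

Derivation:
After 1 (firstChild): form
After 2 (parentNode): a
After 3 (firstChild): form
After 4 (lastChild): article
After 5 (previousSibling): ol
After 6 (lastChild): body
After 7 (parentNode): ol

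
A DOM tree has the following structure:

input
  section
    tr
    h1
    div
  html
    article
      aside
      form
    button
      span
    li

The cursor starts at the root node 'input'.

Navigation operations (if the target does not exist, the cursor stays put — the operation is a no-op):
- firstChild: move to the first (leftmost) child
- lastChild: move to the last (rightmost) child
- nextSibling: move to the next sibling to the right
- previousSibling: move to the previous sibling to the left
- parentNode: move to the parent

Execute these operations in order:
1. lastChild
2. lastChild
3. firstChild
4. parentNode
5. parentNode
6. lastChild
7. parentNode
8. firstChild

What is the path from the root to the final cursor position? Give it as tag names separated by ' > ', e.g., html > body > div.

After 1 (lastChild): html
After 2 (lastChild): li
After 3 (firstChild): li (no-op, stayed)
After 4 (parentNode): html
After 5 (parentNode): input
After 6 (lastChild): html
After 7 (parentNode): input
After 8 (firstChild): section

Answer: input > section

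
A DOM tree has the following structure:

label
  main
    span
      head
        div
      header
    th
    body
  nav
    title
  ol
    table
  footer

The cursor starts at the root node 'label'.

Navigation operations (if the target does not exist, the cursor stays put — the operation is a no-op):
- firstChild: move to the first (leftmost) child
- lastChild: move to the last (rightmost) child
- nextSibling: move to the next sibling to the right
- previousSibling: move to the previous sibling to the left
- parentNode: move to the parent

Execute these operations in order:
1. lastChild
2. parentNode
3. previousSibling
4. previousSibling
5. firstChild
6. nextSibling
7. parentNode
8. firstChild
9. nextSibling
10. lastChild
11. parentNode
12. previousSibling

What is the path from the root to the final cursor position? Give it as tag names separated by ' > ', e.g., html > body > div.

Answer: label > main

Derivation:
After 1 (lastChild): footer
After 2 (parentNode): label
After 3 (previousSibling): label (no-op, stayed)
After 4 (previousSibling): label (no-op, stayed)
After 5 (firstChild): main
After 6 (nextSibling): nav
After 7 (parentNode): label
After 8 (firstChild): main
After 9 (nextSibling): nav
After 10 (lastChild): title
After 11 (parentNode): nav
After 12 (previousSibling): main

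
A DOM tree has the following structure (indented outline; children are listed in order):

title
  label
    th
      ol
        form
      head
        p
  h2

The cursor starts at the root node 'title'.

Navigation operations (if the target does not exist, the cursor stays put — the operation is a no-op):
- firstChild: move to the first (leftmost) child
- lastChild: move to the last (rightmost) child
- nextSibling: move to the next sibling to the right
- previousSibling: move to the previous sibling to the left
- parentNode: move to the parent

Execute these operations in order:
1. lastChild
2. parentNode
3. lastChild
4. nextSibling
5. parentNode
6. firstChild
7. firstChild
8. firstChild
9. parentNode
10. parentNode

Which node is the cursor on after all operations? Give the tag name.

Answer: label

Derivation:
After 1 (lastChild): h2
After 2 (parentNode): title
After 3 (lastChild): h2
After 4 (nextSibling): h2 (no-op, stayed)
After 5 (parentNode): title
After 6 (firstChild): label
After 7 (firstChild): th
After 8 (firstChild): ol
After 9 (parentNode): th
After 10 (parentNode): label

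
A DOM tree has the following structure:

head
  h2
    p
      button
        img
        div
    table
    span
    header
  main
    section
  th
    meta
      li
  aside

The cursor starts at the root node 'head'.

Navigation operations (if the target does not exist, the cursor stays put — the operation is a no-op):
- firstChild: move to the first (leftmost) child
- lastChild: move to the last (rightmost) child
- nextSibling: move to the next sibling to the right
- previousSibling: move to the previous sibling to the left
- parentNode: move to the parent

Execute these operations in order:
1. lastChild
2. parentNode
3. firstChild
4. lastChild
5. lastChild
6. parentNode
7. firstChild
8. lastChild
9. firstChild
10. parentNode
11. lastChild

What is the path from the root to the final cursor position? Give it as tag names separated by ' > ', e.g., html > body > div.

Answer: head > h2 > p > button > div

Derivation:
After 1 (lastChild): aside
After 2 (parentNode): head
After 3 (firstChild): h2
After 4 (lastChild): header
After 5 (lastChild): header (no-op, stayed)
After 6 (parentNode): h2
After 7 (firstChild): p
After 8 (lastChild): button
After 9 (firstChild): img
After 10 (parentNode): button
After 11 (lastChild): div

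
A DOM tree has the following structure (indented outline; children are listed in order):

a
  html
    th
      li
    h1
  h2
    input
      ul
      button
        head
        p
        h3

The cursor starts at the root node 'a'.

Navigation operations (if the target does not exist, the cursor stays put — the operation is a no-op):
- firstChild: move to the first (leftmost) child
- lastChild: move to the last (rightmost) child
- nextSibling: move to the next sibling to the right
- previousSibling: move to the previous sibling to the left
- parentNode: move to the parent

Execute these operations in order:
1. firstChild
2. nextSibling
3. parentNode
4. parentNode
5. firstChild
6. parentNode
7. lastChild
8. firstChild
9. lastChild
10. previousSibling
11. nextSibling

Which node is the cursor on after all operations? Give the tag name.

Answer: button

Derivation:
After 1 (firstChild): html
After 2 (nextSibling): h2
After 3 (parentNode): a
After 4 (parentNode): a (no-op, stayed)
After 5 (firstChild): html
After 6 (parentNode): a
After 7 (lastChild): h2
After 8 (firstChild): input
After 9 (lastChild): button
After 10 (previousSibling): ul
After 11 (nextSibling): button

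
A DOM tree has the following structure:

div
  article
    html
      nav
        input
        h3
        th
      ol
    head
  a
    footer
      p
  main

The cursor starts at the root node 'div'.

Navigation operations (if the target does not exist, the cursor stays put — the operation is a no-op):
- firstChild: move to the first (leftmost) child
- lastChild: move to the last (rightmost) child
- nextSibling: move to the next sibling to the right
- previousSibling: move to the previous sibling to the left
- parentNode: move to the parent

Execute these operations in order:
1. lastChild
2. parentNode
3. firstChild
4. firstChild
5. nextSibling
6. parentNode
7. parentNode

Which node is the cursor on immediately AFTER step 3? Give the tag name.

Answer: article

Derivation:
After 1 (lastChild): main
After 2 (parentNode): div
After 3 (firstChild): article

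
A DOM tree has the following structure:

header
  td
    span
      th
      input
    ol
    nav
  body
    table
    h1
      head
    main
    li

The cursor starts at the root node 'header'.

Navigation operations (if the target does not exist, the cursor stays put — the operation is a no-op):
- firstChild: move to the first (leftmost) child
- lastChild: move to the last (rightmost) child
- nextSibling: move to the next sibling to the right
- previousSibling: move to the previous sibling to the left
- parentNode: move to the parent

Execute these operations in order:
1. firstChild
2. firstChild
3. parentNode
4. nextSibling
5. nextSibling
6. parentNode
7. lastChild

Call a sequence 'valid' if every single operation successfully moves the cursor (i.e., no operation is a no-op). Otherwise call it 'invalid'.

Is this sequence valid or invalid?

Answer: invalid

Derivation:
After 1 (firstChild): td
After 2 (firstChild): span
After 3 (parentNode): td
After 4 (nextSibling): body
After 5 (nextSibling): body (no-op, stayed)
After 6 (parentNode): header
After 7 (lastChild): body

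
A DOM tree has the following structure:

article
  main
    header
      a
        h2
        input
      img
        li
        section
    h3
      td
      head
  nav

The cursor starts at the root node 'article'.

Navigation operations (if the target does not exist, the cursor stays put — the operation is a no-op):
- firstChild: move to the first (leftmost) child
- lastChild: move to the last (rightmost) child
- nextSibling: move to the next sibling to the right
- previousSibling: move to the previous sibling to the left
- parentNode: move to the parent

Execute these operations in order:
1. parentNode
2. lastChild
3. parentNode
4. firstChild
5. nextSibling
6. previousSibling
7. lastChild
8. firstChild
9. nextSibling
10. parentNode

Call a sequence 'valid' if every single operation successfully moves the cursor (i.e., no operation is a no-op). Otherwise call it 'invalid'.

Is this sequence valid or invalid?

Answer: invalid

Derivation:
After 1 (parentNode): article (no-op, stayed)
After 2 (lastChild): nav
After 3 (parentNode): article
After 4 (firstChild): main
After 5 (nextSibling): nav
After 6 (previousSibling): main
After 7 (lastChild): h3
After 8 (firstChild): td
After 9 (nextSibling): head
After 10 (parentNode): h3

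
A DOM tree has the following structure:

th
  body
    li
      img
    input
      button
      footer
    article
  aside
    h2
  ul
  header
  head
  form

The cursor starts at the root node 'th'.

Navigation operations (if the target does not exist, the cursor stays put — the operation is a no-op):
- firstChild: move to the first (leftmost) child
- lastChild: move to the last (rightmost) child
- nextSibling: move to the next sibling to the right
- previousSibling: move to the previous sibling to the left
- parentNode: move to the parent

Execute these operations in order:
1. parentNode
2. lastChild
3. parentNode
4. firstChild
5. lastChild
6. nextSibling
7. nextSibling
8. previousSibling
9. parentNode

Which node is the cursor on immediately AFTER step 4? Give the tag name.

Answer: body

Derivation:
After 1 (parentNode): th (no-op, stayed)
After 2 (lastChild): form
After 3 (parentNode): th
After 4 (firstChild): body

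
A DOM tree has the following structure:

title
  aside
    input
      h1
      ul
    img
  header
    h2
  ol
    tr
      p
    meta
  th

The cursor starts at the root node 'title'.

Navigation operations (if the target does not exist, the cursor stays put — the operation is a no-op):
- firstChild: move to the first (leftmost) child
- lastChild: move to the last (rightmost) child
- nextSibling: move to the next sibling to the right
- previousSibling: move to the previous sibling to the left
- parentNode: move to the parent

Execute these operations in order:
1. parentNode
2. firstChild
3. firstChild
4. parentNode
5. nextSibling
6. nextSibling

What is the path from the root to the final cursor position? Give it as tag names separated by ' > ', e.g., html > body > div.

After 1 (parentNode): title (no-op, stayed)
After 2 (firstChild): aside
After 3 (firstChild): input
After 4 (parentNode): aside
After 5 (nextSibling): header
After 6 (nextSibling): ol

Answer: title > ol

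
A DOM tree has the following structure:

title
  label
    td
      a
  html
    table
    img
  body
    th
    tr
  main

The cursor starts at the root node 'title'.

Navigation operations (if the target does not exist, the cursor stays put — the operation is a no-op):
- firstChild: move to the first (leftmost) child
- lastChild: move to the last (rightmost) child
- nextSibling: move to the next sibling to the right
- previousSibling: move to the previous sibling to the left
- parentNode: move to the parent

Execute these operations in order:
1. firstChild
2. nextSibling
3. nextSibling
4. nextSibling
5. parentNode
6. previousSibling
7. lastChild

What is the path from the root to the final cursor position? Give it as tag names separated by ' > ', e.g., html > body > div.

Answer: title > main

Derivation:
After 1 (firstChild): label
After 2 (nextSibling): html
After 3 (nextSibling): body
After 4 (nextSibling): main
After 5 (parentNode): title
After 6 (previousSibling): title (no-op, stayed)
After 7 (lastChild): main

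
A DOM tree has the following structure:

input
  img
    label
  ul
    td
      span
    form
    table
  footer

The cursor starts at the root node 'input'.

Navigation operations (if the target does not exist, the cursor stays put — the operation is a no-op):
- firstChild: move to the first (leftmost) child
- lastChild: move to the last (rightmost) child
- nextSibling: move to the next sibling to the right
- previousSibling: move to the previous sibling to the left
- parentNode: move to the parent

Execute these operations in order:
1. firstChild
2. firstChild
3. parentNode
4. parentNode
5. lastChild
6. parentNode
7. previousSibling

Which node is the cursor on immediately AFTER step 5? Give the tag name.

After 1 (firstChild): img
After 2 (firstChild): label
After 3 (parentNode): img
After 4 (parentNode): input
After 5 (lastChild): footer

Answer: footer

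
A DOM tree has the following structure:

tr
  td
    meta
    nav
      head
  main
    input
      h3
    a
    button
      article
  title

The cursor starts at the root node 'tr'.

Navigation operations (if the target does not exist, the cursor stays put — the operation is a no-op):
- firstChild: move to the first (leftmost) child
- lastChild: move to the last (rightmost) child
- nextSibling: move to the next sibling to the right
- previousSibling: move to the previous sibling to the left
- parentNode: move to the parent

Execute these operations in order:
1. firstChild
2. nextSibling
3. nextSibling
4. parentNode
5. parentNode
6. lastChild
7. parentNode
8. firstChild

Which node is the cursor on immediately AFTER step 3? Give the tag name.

Answer: title

Derivation:
After 1 (firstChild): td
After 2 (nextSibling): main
After 3 (nextSibling): title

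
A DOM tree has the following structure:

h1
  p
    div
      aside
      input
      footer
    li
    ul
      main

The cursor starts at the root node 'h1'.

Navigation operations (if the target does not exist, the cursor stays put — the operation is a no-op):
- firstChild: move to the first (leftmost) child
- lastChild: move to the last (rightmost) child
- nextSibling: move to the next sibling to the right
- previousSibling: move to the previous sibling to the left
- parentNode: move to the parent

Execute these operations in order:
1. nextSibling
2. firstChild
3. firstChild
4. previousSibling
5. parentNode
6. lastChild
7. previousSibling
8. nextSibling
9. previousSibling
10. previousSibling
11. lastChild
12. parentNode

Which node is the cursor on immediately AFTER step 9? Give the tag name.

Answer: li

Derivation:
After 1 (nextSibling): h1 (no-op, stayed)
After 2 (firstChild): p
After 3 (firstChild): div
After 4 (previousSibling): div (no-op, stayed)
After 5 (parentNode): p
After 6 (lastChild): ul
After 7 (previousSibling): li
After 8 (nextSibling): ul
After 9 (previousSibling): li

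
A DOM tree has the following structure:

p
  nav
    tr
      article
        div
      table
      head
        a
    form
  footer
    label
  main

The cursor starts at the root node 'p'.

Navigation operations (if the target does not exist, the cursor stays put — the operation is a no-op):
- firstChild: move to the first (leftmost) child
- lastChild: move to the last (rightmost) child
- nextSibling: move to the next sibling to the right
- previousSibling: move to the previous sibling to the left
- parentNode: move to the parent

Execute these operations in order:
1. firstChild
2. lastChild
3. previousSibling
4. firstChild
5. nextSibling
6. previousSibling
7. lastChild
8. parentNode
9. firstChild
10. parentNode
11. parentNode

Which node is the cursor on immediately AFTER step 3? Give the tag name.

After 1 (firstChild): nav
After 2 (lastChild): form
After 3 (previousSibling): tr

Answer: tr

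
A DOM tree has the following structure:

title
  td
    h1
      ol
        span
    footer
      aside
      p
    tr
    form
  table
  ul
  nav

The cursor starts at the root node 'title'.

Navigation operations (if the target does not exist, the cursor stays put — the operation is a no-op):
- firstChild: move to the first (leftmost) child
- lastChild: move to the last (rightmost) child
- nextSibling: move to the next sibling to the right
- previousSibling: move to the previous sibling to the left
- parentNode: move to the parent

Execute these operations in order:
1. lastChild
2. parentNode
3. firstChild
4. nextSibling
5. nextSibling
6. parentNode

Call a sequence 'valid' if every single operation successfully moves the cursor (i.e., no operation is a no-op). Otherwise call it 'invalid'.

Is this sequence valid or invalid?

Answer: valid

Derivation:
After 1 (lastChild): nav
After 2 (parentNode): title
After 3 (firstChild): td
After 4 (nextSibling): table
After 5 (nextSibling): ul
After 6 (parentNode): title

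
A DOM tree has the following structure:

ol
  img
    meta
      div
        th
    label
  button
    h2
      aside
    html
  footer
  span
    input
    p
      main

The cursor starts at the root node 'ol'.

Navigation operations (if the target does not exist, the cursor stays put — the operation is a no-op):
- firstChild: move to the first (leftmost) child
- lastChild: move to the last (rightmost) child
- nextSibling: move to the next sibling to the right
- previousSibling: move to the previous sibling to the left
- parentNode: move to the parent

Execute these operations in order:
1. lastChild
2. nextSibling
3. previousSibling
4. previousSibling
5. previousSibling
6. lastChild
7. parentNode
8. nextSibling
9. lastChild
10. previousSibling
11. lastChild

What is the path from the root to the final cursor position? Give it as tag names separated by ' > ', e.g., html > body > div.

After 1 (lastChild): span
After 2 (nextSibling): span (no-op, stayed)
After 3 (previousSibling): footer
After 4 (previousSibling): button
After 5 (previousSibling): img
After 6 (lastChild): label
After 7 (parentNode): img
After 8 (nextSibling): button
After 9 (lastChild): html
After 10 (previousSibling): h2
After 11 (lastChild): aside

Answer: ol > button > h2 > aside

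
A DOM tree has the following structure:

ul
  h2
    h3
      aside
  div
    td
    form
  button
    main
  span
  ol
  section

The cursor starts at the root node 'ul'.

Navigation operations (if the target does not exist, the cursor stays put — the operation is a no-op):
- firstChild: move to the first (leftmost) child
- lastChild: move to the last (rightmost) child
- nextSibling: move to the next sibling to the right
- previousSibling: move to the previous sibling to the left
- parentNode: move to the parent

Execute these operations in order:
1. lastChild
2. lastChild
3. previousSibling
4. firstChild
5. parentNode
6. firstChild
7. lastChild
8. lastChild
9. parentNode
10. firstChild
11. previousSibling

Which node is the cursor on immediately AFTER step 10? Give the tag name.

After 1 (lastChild): section
After 2 (lastChild): section (no-op, stayed)
After 3 (previousSibling): ol
After 4 (firstChild): ol (no-op, stayed)
After 5 (parentNode): ul
After 6 (firstChild): h2
After 7 (lastChild): h3
After 8 (lastChild): aside
After 9 (parentNode): h3
After 10 (firstChild): aside

Answer: aside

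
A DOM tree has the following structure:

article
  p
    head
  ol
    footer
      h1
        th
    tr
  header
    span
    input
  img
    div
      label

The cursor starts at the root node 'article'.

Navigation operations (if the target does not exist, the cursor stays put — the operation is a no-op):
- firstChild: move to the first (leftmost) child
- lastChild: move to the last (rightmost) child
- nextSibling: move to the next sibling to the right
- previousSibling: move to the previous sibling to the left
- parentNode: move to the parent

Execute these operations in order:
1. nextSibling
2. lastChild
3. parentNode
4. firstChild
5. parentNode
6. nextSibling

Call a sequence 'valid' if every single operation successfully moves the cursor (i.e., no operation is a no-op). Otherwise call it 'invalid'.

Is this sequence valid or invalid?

After 1 (nextSibling): article (no-op, stayed)
After 2 (lastChild): img
After 3 (parentNode): article
After 4 (firstChild): p
After 5 (parentNode): article
After 6 (nextSibling): article (no-op, stayed)

Answer: invalid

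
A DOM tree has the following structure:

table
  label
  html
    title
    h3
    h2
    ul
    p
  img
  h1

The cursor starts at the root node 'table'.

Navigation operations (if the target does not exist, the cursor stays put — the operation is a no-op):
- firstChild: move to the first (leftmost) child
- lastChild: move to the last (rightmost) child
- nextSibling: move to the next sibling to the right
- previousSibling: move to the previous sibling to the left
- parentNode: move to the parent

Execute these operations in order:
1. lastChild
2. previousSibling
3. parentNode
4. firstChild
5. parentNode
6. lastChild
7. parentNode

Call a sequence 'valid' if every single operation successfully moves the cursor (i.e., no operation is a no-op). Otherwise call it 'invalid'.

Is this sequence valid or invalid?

Answer: valid

Derivation:
After 1 (lastChild): h1
After 2 (previousSibling): img
After 3 (parentNode): table
After 4 (firstChild): label
After 5 (parentNode): table
After 6 (lastChild): h1
After 7 (parentNode): table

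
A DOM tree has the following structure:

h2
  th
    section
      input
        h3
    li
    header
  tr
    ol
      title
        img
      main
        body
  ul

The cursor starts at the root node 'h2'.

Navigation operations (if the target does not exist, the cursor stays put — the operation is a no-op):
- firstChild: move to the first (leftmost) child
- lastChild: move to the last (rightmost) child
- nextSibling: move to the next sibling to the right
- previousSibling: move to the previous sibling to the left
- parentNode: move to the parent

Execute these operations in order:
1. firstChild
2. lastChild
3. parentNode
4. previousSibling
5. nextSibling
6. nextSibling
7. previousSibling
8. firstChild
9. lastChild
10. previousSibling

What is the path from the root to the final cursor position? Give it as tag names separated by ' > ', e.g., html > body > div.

After 1 (firstChild): th
After 2 (lastChild): header
After 3 (parentNode): th
After 4 (previousSibling): th (no-op, stayed)
After 5 (nextSibling): tr
After 6 (nextSibling): ul
After 7 (previousSibling): tr
After 8 (firstChild): ol
After 9 (lastChild): main
After 10 (previousSibling): title

Answer: h2 > tr > ol > title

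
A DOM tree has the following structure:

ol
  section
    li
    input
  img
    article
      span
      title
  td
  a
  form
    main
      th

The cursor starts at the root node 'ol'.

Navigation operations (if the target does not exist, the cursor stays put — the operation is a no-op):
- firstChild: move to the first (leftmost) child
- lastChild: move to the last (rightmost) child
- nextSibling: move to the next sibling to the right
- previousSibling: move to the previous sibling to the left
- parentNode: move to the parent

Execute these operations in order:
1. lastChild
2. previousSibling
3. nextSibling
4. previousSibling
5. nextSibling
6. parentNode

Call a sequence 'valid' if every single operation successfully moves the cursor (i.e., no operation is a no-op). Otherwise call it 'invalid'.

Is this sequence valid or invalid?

After 1 (lastChild): form
After 2 (previousSibling): a
After 3 (nextSibling): form
After 4 (previousSibling): a
After 5 (nextSibling): form
After 6 (parentNode): ol

Answer: valid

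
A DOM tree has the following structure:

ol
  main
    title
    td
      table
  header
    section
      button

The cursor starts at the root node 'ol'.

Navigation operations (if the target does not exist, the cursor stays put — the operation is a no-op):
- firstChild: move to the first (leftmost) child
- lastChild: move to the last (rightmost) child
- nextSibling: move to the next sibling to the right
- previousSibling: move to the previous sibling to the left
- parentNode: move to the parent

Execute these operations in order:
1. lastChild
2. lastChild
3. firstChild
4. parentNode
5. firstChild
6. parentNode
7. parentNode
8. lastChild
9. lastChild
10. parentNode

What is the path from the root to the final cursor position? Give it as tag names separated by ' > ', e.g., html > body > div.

After 1 (lastChild): header
After 2 (lastChild): section
After 3 (firstChild): button
After 4 (parentNode): section
After 5 (firstChild): button
After 6 (parentNode): section
After 7 (parentNode): header
After 8 (lastChild): section
After 9 (lastChild): button
After 10 (parentNode): section

Answer: ol > header > section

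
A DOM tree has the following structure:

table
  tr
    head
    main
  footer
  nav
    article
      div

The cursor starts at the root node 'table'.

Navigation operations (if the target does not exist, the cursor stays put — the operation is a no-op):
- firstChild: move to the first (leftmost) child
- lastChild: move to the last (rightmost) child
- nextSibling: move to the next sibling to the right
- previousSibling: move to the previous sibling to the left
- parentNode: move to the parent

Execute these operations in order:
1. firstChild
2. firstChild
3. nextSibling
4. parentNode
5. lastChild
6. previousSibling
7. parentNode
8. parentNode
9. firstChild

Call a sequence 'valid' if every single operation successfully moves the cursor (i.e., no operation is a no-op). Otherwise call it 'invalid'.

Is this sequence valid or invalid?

Answer: valid

Derivation:
After 1 (firstChild): tr
After 2 (firstChild): head
After 3 (nextSibling): main
After 4 (parentNode): tr
After 5 (lastChild): main
After 6 (previousSibling): head
After 7 (parentNode): tr
After 8 (parentNode): table
After 9 (firstChild): tr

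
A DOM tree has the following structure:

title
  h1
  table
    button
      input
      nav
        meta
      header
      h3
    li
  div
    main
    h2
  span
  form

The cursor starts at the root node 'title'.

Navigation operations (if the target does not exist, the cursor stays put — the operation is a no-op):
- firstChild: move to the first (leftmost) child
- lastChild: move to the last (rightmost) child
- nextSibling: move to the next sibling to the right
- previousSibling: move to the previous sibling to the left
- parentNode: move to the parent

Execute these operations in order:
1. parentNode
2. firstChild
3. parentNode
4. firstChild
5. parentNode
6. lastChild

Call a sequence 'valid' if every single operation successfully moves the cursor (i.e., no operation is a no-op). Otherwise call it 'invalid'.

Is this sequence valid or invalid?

After 1 (parentNode): title (no-op, stayed)
After 2 (firstChild): h1
After 3 (parentNode): title
After 4 (firstChild): h1
After 5 (parentNode): title
After 6 (lastChild): form

Answer: invalid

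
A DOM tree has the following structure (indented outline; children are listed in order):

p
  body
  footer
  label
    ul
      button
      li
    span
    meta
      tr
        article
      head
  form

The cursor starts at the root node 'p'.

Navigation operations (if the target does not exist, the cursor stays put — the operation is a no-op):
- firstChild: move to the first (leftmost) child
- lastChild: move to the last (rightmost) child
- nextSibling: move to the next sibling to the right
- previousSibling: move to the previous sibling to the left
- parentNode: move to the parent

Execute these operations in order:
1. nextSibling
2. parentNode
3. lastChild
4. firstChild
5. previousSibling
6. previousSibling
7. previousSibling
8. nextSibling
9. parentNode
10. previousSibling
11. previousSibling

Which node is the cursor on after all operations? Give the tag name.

After 1 (nextSibling): p (no-op, stayed)
After 2 (parentNode): p (no-op, stayed)
After 3 (lastChild): form
After 4 (firstChild): form (no-op, stayed)
After 5 (previousSibling): label
After 6 (previousSibling): footer
After 7 (previousSibling): body
After 8 (nextSibling): footer
After 9 (parentNode): p
After 10 (previousSibling): p (no-op, stayed)
After 11 (previousSibling): p (no-op, stayed)

Answer: p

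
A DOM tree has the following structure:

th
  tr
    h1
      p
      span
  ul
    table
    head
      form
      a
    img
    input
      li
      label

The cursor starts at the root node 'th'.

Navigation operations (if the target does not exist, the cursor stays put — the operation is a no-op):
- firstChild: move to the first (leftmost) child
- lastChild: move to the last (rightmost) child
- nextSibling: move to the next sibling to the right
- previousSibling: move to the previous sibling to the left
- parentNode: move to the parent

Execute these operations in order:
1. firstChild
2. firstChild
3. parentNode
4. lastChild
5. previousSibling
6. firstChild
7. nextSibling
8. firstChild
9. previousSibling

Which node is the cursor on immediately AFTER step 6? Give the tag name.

After 1 (firstChild): tr
After 2 (firstChild): h1
After 3 (parentNode): tr
After 4 (lastChild): h1
After 5 (previousSibling): h1 (no-op, stayed)
After 6 (firstChild): p

Answer: p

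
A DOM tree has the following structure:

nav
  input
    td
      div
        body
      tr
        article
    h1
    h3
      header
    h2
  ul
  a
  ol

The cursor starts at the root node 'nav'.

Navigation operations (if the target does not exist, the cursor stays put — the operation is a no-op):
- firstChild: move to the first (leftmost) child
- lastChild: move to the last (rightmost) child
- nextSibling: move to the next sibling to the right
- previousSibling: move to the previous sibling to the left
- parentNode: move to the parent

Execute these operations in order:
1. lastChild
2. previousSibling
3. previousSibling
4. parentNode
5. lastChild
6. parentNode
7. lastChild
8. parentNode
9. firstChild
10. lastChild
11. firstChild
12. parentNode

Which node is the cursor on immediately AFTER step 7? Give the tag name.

Answer: ol

Derivation:
After 1 (lastChild): ol
After 2 (previousSibling): a
After 3 (previousSibling): ul
After 4 (parentNode): nav
After 5 (lastChild): ol
After 6 (parentNode): nav
After 7 (lastChild): ol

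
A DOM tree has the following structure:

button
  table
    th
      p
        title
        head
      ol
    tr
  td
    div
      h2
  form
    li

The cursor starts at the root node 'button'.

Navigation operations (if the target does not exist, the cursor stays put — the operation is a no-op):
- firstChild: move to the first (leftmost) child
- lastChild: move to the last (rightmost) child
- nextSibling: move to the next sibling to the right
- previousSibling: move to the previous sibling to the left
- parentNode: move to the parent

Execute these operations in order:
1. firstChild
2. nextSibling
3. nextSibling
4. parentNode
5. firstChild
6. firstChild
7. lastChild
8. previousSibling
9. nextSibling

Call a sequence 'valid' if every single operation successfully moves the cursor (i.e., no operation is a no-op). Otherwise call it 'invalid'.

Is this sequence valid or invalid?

After 1 (firstChild): table
After 2 (nextSibling): td
After 3 (nextSibling): form
After 4 (parentNode): button
After 5 (firstChild): table
After 6 (firstChild): th
After 7 (lastChild): ol
After 8 (previousSibling): p
After 9 (nextSibling): ol

Answer: valid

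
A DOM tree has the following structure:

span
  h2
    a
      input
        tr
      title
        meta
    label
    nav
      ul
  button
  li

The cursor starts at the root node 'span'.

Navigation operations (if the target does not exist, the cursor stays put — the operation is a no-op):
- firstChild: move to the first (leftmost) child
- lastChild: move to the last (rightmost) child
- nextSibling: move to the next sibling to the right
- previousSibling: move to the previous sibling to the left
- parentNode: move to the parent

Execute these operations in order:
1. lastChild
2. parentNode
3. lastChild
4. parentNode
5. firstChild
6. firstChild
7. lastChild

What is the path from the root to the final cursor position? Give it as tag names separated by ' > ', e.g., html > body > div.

After 1 (lastChild): li
After 2 (parentNode): span
After 3 (lastChild): li
After 4 (parentNode): span
After 5 (firstChild): h2
After 6 (firstChild): a
After 7 (lastChild): title

Answer: span > h2 > a > title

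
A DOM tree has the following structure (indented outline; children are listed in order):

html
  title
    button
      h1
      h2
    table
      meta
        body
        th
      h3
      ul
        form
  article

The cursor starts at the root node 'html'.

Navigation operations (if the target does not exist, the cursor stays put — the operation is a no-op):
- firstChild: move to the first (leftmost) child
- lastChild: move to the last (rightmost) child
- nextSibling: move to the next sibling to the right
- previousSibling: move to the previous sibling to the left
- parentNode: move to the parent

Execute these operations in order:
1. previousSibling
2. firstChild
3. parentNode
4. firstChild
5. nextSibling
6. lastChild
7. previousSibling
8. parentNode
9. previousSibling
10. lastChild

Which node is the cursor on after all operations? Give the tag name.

After 1 (previousSibling): html (no-op, stayed)
After 2 (firstChild): title
After 3 (parentNode): html
After 4 (firstChild): title
After 5 (nextSibling): article
After 6 (lastChild): article (no-op, stayed)
After 7 (previousSibling): title
After 8 (parentNode): html
After 9 (previousSibling): html (no-op, stayed)
After 10 (lastChild): article

Answer: article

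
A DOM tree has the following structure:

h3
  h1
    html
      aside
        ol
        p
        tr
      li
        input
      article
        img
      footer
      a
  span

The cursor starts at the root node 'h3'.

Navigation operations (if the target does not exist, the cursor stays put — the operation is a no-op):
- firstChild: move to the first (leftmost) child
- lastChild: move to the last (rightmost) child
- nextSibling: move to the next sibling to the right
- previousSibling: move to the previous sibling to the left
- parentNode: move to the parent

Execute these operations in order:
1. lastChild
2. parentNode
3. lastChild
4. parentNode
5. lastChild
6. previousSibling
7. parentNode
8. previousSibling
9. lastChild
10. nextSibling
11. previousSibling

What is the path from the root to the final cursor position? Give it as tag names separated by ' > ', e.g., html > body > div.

Answer: h3 > h1

Derivation:
After 1 (lastChild): span
After 2 (parentNode): h3
After 3 (lastChild): span
After 4 (parentNode): h3
After 5 (lastChild): span
After 6 (previousSibling): h1
After 7 (parentNode): h3
After 8 (previousSibling): h3 (no-op, stayed)
After 9 (lastChild): span
After 10 (nextSibling): span (no-op, stayed)
After 11 (previousSibling): h1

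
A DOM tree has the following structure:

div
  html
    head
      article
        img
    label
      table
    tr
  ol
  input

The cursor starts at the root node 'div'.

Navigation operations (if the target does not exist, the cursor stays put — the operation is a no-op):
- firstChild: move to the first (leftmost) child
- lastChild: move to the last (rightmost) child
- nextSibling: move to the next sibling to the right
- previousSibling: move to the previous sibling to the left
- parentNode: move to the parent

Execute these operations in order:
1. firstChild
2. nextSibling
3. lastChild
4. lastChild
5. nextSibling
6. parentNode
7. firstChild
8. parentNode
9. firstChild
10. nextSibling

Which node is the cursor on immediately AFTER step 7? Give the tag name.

After 1 (firstChild): html
After 2 (nextSibling): ol
After 3 (lastChild): ol (no-op, stayed)
After 4 (lastChild): ol (no-op, stayed)
After 5 (nextSibling): input
After 6 (parentNode): div
After 7 (firstChild): html

Answer: html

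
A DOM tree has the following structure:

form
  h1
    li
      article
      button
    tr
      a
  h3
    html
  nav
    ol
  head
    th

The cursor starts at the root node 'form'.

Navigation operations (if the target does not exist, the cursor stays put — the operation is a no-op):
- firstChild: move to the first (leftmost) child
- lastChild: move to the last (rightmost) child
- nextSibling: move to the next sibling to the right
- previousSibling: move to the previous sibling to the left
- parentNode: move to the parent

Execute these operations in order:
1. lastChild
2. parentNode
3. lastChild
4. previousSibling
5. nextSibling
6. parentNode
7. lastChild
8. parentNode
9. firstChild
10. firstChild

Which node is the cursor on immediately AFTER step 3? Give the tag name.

After 1 (lastChild): head
After 2 (parentNode): form
After 3 (lastChild): head

Answer: head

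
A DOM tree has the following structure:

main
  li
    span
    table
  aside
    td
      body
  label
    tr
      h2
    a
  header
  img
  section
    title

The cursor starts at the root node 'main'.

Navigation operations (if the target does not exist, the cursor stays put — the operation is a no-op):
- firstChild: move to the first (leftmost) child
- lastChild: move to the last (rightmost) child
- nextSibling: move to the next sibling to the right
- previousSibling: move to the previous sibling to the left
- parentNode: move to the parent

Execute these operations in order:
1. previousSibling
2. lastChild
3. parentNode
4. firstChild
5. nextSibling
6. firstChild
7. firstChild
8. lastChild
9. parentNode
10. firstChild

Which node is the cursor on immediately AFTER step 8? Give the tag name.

Answer: body

Derivation:
After 1 (previousSibling): main (no-op, stayed)
After 2 (lastChild): section
After 3 (parentNode): main
After 4 (firstChild): li
After 5 (nextSibling): aside
After 6 (firstChild): td
After 7 (firstChild): body
After 8 (lastChild): body (no-op, stayed)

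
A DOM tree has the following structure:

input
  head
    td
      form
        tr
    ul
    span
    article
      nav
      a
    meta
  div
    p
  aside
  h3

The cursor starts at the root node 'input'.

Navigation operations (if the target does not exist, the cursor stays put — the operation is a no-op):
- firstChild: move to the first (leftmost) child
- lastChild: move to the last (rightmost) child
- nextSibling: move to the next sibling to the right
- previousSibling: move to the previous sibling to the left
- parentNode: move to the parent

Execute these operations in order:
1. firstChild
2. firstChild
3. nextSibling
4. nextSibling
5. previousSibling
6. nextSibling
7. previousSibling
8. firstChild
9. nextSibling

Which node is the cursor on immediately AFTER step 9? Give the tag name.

After 1 (firstChild): head
After 2 (firstChild): td
After 3 (nextSibling): ul
After 4 (nextSibling): span
After 5 (previousSibling): ul
After 6 (nextSibling): span
After 7 (previousSibling): ul
After 8 (firstChild): ul (no-op, stayed)
After 9 (nextSibling): span

Answer: span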